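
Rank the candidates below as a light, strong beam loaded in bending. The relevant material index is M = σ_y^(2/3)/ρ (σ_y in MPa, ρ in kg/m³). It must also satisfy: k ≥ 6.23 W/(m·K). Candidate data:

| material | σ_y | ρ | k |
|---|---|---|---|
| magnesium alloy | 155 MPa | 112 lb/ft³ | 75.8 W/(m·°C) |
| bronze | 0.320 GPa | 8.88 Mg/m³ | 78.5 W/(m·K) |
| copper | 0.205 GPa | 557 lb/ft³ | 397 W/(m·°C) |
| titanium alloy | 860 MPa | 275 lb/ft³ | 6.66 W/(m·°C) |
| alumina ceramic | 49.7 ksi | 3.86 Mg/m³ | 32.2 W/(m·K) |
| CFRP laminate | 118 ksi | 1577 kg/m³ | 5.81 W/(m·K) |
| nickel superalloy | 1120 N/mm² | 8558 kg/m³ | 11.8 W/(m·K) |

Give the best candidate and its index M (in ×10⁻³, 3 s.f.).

Screen on constraints: k ≥ 6.23 W/(m·K). Survivors: magnesium alloy, bronze, copper, titanium alloy, alumina ceramic, nickel superalloy.
In SI units:
  magnesium alloy: σ_y = 155.0 MPa, ρ = 1794 kg/m³
  bronze: σ_y = 320.0 MPa, ρ = 8880 kg/m³
  copper: σ_y = 205.0 MPa, ρ = 8922 kg/m³
  titanium alloy: σ_y = 860.0 MPa, ρ = 4405 kg/m³
  alumina ceramic: σ_y = 342.7 MPa, ρ = 3860 kg/m³
  nickel superalloy: σ_y = 1120 MPa, ρ = 8558 kg/m³
  titanium alloy: M = 20.5×10⁻³
  magnesium alloy: M = 16.1×10⁻³
  alumina ceramic: M = 12.7×10⁻³
  nickel superalloy: M = 12.6×10⁻³
  bronze: M = 5.27×10⁻³
  copper: M = 3.90×10⁻³
Titanium alloy ranks first.

titanium alloy, M = 20.5×10⁻³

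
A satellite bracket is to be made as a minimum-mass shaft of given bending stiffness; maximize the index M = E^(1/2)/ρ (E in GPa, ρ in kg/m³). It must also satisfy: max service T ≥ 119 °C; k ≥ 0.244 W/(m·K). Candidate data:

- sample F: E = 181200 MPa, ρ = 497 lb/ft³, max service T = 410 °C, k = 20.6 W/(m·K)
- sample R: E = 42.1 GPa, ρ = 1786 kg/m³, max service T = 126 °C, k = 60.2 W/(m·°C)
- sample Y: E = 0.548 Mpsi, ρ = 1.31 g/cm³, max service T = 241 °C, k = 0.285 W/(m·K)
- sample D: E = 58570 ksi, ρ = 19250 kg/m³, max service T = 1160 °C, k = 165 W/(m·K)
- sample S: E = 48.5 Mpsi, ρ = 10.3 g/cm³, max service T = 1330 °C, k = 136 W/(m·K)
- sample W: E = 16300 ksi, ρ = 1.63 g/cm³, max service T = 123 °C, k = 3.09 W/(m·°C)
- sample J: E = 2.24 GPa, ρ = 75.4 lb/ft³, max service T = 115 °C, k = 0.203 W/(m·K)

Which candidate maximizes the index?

sample W

Screen on constraints: max service T ≥ 119 °C; k ≥ 0.244 W/(m·K). Survivors: sample F, sample R, sample Y, sample D, sample S, sample W.
In SI units:
  sample F: E = 181.2 GPa, ρ = 7961 kg/m³
  sample R: E = 42.10 GPa, ρ = 1786 kg/m³
  sample Y: E = 3.778 GPa, ρ = 1310 kg/m³
  sample D: E = 403.8 GPa, ρ = 19250 kg/m³
  sample S: E = 334.4 GPa, ρ = 10300 kg/m³
  sample W: E = 112.4 GPa, ρ = 1630 kg/m³
  sample W: M = 6.50×10⁻³
  sample R: M = 3.63×10⁻³
  sample S: M = 1.78×10⁻³
  sample F: M = 1.69×10⁻³
  sample Y: M = 1.48×10⁻³
  sample D: M = 1.04×10⁻³
Highest index: sample W.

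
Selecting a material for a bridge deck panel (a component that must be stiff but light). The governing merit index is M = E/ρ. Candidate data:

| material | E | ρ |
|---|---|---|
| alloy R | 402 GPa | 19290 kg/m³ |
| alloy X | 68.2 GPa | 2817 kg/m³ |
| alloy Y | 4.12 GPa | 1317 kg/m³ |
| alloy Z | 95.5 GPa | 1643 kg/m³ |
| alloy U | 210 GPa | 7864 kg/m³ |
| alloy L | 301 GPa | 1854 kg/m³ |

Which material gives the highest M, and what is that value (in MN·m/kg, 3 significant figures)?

alloy L, M = 162 MN·m/kg

Per-candidate index values:
  alloy L: M = 162 MN·m/kg
  alloy Z: M = 58.1 MN·m/kg
  alloy U: M = 26.7 MN·m/kg
  alloy X: M = 24.2 MN·m/kg
  alloy R: M = 20.8 MN·m/kg
  alloy Y: M = 3.13 MN·m/kg
The maximum is for alloy L.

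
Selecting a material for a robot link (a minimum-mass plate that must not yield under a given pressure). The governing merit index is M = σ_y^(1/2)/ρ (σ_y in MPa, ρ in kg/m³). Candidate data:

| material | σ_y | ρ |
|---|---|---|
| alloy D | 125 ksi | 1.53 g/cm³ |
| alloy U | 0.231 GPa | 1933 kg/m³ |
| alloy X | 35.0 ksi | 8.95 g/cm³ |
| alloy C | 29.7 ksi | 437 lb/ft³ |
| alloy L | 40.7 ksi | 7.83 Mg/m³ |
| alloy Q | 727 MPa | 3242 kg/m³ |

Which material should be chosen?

alloy D

In SI units:
  alloy D: σ_y = 861.8 MPa, ρ = 1530 kg/m³
  alloy U: σ_y = 231.0 MPa, ρ = 1933 kg/m³
  alloy X: σ_y = 241.3 MPa, ρ = 8950 kg/m³
  alloy C: σ_y = 204.8 MPa, ρ = 7000 kg/m³
  alloy L: σ_y = 280.6 MPa, ρ = 7830 kg/m³
  alloy Q: σ_y = 727.0 MPa, ρ = 3242 kg/m³
  alloy D: M = 19.2×10⁻³
  alloy Q: M = 8.32×10⁻³
  alloy U: M = 7.86×10⁻³
  alloy L: M = 2.14×10⁻³
  alloy C: M = 2.04×10⁻³
  alloy X: M = 1.74×10⁻³
Alloy D ranks first.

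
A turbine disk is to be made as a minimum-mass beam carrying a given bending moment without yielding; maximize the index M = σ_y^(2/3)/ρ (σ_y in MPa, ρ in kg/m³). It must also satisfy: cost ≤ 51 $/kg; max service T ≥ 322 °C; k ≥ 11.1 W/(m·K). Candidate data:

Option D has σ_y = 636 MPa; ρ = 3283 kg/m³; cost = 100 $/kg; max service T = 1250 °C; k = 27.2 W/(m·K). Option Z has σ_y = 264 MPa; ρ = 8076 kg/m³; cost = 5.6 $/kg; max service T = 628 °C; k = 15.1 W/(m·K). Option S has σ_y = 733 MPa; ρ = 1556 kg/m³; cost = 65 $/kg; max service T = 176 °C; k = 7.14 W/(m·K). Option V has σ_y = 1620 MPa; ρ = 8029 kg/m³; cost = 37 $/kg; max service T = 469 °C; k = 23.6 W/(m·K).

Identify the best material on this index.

Screen on constraints: cost ≤ 51 $/kg; max service T ≥ 322 °C; k ≥ 11.1 W/(m·K). Survivors: option Z, option V.
Computing M directly (units already consistent):
  option V: M = 17.2×10⁻³
  option Z: M = 5.10×10⁻³
Option V has the largest M.

option V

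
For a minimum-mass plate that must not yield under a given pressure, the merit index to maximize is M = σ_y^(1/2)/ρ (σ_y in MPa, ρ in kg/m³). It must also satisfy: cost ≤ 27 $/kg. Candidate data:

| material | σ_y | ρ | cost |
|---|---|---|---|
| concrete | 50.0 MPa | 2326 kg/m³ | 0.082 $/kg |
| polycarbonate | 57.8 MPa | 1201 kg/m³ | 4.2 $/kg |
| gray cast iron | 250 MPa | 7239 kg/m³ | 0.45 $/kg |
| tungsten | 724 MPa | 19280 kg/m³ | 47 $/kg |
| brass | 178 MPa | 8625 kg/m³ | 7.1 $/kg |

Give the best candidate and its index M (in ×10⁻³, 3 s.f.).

Screen on constraints: cost ≤ 27 $/kg. Survivors: concrete, polycarbonate, gray cast iron, brass.
Computing M directly (units already consistent):
  polycarbonate: M = 6.33×10⁻³
  concrete: M = 3.04×10⁻³
  gray cast iron: M = 2.18×10⁻³
  brass: M = 1.55×10⁻³
Highest index: polycarbonate.

polycarbonate, M = 6.33×10⁻³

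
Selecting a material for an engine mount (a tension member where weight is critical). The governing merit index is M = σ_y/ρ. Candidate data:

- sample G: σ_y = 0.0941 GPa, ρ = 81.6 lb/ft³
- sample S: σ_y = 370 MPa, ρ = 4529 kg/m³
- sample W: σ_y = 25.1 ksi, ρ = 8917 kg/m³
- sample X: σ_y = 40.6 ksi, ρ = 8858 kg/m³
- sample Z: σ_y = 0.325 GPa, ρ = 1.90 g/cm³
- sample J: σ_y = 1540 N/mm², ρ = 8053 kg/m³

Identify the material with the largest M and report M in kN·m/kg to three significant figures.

Putting every candidate on a common basis:
  sample G: σ_y = 94.10 MPa, ρ = 1307 kg/m³
  sample S: σ_y = 370.0 MPa, ρ = 4529 kg/m³
  sample W: σ_y = 173.1 MPa, ρ = 8917 kg/m³
  sample X: σ_y = 279.9 MPa, ρ = 8858 kg/m³
  sample Z: σ_y = 325.0 MPa, ρ = 1900 kg/m³
  sample J: σ_y = 1540 MPa, ρ = 8053 kg/m³
  sample J: M = 191 kN·m/kg
  sample Z: M = 171 kN·m/kg
  sample S: M = 81.7 kN·m/kg
  sample G: M = 72.0 kN·m/kg
  sample X: M = 31.6 kN·m/kg
  sample W: M = 19.4 kN·m/kg
Sample J ranks first.

sample J, M = 191 kN·m/kg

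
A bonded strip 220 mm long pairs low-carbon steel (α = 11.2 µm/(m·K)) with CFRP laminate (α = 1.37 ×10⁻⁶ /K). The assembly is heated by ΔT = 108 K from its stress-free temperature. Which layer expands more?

α(low-carbon steel) = 11.2×10⁻⁶/K vs α(CFRP laminate) = 1.37×10⁻⁶/K.
Higher α expands more for the same ΔT: low-carbon steel.

low-carbon steel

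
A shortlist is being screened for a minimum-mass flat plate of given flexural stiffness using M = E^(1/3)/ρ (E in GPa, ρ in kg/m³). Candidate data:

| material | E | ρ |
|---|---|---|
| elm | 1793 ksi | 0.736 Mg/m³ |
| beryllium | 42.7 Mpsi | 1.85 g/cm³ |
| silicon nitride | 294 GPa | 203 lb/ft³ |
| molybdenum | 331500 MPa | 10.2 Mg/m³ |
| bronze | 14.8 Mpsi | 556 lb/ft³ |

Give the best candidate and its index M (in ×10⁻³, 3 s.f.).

beryllium, M = 3.60×10⁻³

Normalizing units and computing the index:
  elm: E = 12.36 GPa, ρ = 736.0 kg/m³
  beryllium: E = 294.4 GPa, ρ = 1850 kg/m³
  silicon nitride: E = 294.0 GPa, ρ = 3252 kg/m³
  molybdenum: E = 331.5 GPa, ρ = 10200 kg/m³
  bronze: E = 102.0 GPa, ρ = 8906 kg/m³
  beryllium: M = 3.60×10⁻³
  elm: M = 3.14×10⁻³
  silicon nitride: M = 2.04×10⁻³
  molybdenum: M = 0.679×10⁻³
  bronze: M = 0.525×10⁻³
Beryllium has the largest M.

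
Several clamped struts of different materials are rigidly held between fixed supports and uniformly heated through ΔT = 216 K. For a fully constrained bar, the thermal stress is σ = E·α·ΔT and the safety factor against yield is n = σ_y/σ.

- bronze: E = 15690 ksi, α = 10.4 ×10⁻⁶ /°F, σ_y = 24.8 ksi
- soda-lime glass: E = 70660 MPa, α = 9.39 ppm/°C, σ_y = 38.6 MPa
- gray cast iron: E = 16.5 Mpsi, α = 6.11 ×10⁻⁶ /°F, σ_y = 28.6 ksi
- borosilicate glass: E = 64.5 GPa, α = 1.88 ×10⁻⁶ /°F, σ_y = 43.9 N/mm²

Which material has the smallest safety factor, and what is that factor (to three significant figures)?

soda-lime glass, n = 0.269

With everything in SI (GPa, ×10⁻⁶/K, MPa):
  bronze: E = 108.2, α = 18.7, σ_y = 171.0 → σ = 437 MPa, n = 0.391
  soda-lime glass: E = 70.66, α = 9.39, σ_y = 38.60 → σ = 143 MPa, n = 0.269
  gray cast iron: E = 113.8, α = 11.0, σ_y = 197.2 → σ = 270 MPa, n = 0.730
  borosilicate glass: E = 64.50, α = 3.38, σ_y = 43.90 → σ = 47.1 MPa, n = 0.931
Smallest n: soda-lime glass with n = 0.269.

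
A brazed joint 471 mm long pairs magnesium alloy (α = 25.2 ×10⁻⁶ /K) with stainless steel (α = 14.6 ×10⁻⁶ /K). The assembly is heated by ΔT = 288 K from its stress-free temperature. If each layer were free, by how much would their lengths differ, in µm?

1440 µm

Δα = |25.2 − 14.6|×10⁻⁶/K = 10.6×10⁻⁶/K.
ΔL_mismatch = Δα·L·ΔT = 10.6×10⁻⁶ × 471.0 mm × 288.0 K = 1440 µm.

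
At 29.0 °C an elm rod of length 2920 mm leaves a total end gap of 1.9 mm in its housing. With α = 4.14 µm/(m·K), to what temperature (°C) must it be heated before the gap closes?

186 °C

α·L₀·ΔT = 1.9 mm ⇒ ΔT = 1.9 / (4.14×10⁻⁶ × 2920.0) = 157.2 K.
T = 29.0 + 157.2 = 186.2 °C.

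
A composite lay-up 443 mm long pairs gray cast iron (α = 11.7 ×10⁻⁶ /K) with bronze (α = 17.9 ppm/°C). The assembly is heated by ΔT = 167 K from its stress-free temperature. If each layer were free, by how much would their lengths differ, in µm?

459 µm

Δα = |11.7 − 17.9|×10⁻⁶/K = 6.20×10⁻⁶/K.
ΔL_mismatch = Δα·L·ΔT = 6.20×10⁻⁶ × 443.0 mm × 167.0 K = 459 µm.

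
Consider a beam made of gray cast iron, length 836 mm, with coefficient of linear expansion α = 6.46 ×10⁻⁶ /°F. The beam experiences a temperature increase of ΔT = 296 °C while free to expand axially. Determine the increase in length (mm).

2.88 mm

Convert α: 6.46×10⁻⁶/°F × (9/5) = 11.6×10⁻⁶/K.
ΔL = α·L₀·ΔT = 11.6×10⁻⁶ × 836 mm × 296.0 K = 2.88 mm.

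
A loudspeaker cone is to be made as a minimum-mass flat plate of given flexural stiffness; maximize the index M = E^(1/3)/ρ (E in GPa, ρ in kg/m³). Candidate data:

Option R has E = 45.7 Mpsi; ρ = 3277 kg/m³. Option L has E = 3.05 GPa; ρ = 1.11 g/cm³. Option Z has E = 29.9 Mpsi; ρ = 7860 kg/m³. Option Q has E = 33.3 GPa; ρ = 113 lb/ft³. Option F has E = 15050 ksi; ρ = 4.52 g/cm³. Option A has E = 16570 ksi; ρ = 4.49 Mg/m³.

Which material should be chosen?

Convert each candidate to consistent units, then evaluate M:
  option R: E = 315.1 GPa, ρ = 3277 kg/m³
  option L: E = 3.050 GPa, ρ = 1110 kg/m³
  option Z: E = 206.2 GPa, ρ = 7860 kg/m³
  option Q: E = 33.30 GPa, ρ = 1810 kg/m³
  option F: E = 103.8 GPa, ρ = 4520 kg/m³
  option A: E = 114.2 GPa, ρ = 4490 kg/m³
  option R: M = 2.08×10⁻³
  option Q: M = 1.78×10⁻³
  option L: M = 1.31×10⁻³
  option A: M = 1.08×10⁻³
  option F: M = 1.04×10⁻³
  option Z: M = 0.752×10⁻³
Highest index: option R.

option R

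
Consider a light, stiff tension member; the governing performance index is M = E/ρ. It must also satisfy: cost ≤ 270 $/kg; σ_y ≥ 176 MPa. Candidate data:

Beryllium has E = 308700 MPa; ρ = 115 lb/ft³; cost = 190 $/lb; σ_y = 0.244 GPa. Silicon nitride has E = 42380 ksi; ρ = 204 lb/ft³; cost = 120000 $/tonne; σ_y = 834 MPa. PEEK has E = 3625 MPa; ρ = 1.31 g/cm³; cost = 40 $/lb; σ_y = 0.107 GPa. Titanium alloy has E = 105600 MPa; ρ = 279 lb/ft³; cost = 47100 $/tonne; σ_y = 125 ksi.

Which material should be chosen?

Screen on constraints: cost ≤ 270 $/kg; σ_y ≥ 176 MPa. Survivors: silicon nitride, titanium alloy.
Putting every candidate on a common basis:
  silicon nitride: E = 292.2 GPa, ρ = 3268 kg/m³
  titanium alloy: E = 105.6 GPa, ρ = 4469 kg/m³
  silicon nitride: M = 89.4 MN·m/kg
  titanium alloy: M = 23.6 MN·m/kg
Silicon nitride has the largest M.

silicon nitride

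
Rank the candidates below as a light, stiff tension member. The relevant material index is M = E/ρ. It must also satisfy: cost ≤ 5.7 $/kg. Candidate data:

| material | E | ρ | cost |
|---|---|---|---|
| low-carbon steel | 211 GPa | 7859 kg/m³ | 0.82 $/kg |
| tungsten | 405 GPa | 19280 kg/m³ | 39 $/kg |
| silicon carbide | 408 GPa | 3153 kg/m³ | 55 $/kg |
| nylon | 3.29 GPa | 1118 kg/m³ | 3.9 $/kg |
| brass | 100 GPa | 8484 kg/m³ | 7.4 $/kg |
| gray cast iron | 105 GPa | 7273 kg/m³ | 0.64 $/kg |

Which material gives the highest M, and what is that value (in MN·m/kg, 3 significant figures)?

Screen on constraints: cost ≤ 5.7 $/kg. Survivors: low-carbon steel, nylon, gray cast iron.
Per-candidate index values:
  low-carbon steel: M = 26.8 MN·m/kg
  gray cast iron: M = 14.4 MN·m/kg
  nylon: M = 2.94 MN·m/kg
Highest index: low-carbon steel.

low-carbon steel, M = 26.8 MN·m/kg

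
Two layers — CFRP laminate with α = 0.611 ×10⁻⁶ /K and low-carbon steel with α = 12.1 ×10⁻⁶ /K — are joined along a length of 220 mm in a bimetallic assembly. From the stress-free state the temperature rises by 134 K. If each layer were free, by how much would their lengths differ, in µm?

339 µm

Δα = |0.611 − 12.1|×10⁻⁶/K = 11.5×10⁻⁶/K.
ΔL_mismatch = Δα·L·ΔT = 11.5×10⁻⁶ × 220.0 mm × 134.0 K = 339 µm.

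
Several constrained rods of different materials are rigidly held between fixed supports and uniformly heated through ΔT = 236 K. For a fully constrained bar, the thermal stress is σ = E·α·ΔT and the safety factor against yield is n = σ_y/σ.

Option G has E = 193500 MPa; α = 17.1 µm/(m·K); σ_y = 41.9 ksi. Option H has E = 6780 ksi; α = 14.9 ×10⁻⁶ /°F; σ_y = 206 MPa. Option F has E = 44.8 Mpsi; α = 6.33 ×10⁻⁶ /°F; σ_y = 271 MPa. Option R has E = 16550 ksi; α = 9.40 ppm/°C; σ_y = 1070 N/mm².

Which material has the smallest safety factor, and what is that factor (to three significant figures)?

With everything in SI (GPa, ×10⁻⁶/K, MPa):
  option G: E = 193.5, α = 17.1, σ_y = 288.9 → σ = 781 MPa, n = 0.370
  option H: E = 46.75, α = 26.8, σ_y = 206.0 → σ = 296 MPa, n = 0.696
  option F: E = 308.9, α = 11.4, σ_y = 271.0 → σ = 831 MPa, n = 0.326
  option R: E = 114.1, α = 9.40, σ_y = 1070 → σ = 253 MPa, n = 4.23
The minimum is option F at n = 0.326.

option F, n = 0.326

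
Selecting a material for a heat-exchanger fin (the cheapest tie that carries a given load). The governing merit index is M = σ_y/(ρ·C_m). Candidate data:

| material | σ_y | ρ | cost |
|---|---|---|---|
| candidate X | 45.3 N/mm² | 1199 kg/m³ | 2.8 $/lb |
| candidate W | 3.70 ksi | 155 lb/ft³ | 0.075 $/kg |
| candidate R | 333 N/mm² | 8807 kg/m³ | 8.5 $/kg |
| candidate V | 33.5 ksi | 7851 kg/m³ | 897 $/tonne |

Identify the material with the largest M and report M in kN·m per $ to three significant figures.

After converting to SI:
  candidate X: σ_y = 45.30 MPa, ρ = 1199 kg/m³, cost = 6.173 $/kg
  candidate W: σ_y = 25.51 MPa, ρ = 2483 kg/m³, cost = 0.07500 $/kg
  candidate R: σ_y = 333.0 MPa, ρ = 8807 kg/m³, cost = 8.500 $/kg
  candidate V: σ_y = 231.0 MPa, ρ = 7851 kg/m³, cost = 0.8970 $/kg
  candidate W: M = 137 kN·m per $
  candidate V: M = 32.8 kN·m per $
  candidate X: M = 6.12 kN·m per $
  candidate R: M = 4.45 kN·m per $
Candidate W ranks first.

candidate W, M = 137 kN·m per $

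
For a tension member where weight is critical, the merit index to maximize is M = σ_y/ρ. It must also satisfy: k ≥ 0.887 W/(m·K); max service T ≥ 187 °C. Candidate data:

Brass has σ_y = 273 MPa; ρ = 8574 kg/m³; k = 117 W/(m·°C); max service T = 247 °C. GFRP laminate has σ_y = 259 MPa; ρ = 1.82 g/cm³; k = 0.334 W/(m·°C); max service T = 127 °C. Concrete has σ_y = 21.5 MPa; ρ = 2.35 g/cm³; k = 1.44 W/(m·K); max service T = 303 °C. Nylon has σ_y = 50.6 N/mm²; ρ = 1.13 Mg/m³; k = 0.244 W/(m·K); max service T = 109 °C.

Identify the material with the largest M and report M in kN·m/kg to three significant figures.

brass, M = 31.8 kN·m/kg

Screen on constraints: k ≥ 0.887 W/(m·K); max service T ≥ 187 °C. Survivors: brass, concrete.
Convert each candidate to consistent units, then evaluate M:
  brass: σ_y = 273.0 MPa, ρ = 8574 kg/m³
  concrete: σ_y = 21.50 MPa, ρ = 2350 kg/m³
  brass: M = 31.8 kN·m/kg
  concrete: M = 9.15 kN·m/kg
Highest index: brass.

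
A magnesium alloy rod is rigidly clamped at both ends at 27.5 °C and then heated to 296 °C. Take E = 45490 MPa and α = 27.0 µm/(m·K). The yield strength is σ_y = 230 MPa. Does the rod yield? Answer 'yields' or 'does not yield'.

E = 45490 MPa = 45.49 GPa.
ΔT = 268.5 K. Constrained thermal stress σ = E·α·ΔT = 45.49×10³ MPa × 27.0×10⁻⁶ × 268.5 = 330 MPa (compressive).
Compare to σ_y = 230 MPa: σ ≥ σ_y, so it yields.

yields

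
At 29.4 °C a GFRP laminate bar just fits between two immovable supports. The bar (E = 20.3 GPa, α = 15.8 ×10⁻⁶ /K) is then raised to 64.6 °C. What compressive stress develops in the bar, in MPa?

11.3 MPa

ΔT = 35.20 K. Constrained thermal stress σ = E·α·ΔT = 20.30×10³ MPa × 15.8×10⁻⁶ × 35.20 = 11.3 MPa (compressive).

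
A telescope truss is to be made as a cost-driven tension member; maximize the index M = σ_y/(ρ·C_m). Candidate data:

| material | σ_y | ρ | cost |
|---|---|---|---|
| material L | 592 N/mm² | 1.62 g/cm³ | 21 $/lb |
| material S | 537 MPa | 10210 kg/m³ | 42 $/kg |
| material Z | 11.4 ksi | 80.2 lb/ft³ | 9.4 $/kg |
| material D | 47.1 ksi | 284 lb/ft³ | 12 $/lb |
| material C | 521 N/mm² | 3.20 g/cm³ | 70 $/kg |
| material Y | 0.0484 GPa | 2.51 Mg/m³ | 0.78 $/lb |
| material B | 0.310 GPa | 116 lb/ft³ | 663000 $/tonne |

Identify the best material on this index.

Putting every candidate on a common basis:
  material L: σ_y = 592.0 MPa, ρ = 1620 kg/m³, cost = 46.30 $/kg
  material S: σ_y = 537.0 MPa, ρ = 10210 kg/m³, cost = 42.00 $/kg
  material Z: σ_y = 78.60 MPa, ρ = 1285 kg/m³, cost = 9.400 $/kg
  material D: σ_y = 324.7 MPa, ρ = 4549 kg/m³, cost = 26.46 $/kg
  material C: σ_y = 521.0 MPa, ρ = 3200 kg/m³, cost = 70.00 $/kg
  material Y: σ_y = 48.40 MPa, ρ = 2510 kg/m³, cost = 1.720 $/kg
  material B: σ_y = 310.0 MPa, ρ = 1858 kg/m³, cost = 663.0 $/kg
  material Y: M = 11.2 kN·m per $
  material L: M = 7.89 kN·m per $
  material Z: M = 6.51 kN·m per $
  material D: M = 2.70 kN·m per $
  material C: M = 2.33 kN·m per $
  material S: M = 1.25 kN·m per $
  material B: M = 0.252 kN·m per $
Material Y ranks first.

material Y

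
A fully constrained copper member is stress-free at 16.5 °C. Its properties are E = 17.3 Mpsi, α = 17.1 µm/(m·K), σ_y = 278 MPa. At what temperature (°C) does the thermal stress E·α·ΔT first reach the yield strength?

E = 17.3 Mpsi = 119.3 GPa.
E·α·ΔT = 278.0 MPa ⇒ ΔT = 278.0 / (119.3×10³ × 17.1×10⁻⁶) = 136.3 K.
T = 16.5 + 136.3 = 152.8 °C.

153 °C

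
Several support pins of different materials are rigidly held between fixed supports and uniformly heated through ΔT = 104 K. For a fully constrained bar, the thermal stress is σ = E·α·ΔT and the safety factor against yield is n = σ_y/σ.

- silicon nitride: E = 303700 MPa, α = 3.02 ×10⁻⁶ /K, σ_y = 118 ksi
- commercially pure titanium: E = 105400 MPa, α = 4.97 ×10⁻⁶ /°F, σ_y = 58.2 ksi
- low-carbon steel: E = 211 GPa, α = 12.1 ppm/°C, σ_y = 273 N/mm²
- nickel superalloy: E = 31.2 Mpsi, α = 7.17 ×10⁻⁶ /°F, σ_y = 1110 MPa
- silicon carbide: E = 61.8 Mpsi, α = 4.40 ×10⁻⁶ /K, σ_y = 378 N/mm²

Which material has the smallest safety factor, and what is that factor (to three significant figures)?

low-carbon steel, n = 1.03

In consistent units (E in GPa, α in ×10⁻⁶/K, σ_y in MPa):
  silicon nitride: E = 303.7, α = 3.02, σ_y = 813.6 → σ = 95.4 MPa, n = 8.53
  commercially pure titanium: E = 105.4, α = 8.95, σ_y = 401.3 → σ = 98.1 MPa, n = 4.09
  low-carbon steel: E = 211.0, α = 12.1, σ_y = 273.0 → σ = 266 MPa, n = 1.03
  nickel superalloy: E = 215.1, α = 12.9, σ_y = 1110 → σ = 289 MPa, n = 3.84
  silicon carbide: E = 426.1, α = 4.40, σ_y = 378.0 → σ = 195 MPa, n = 1.94
Low-carbon steel has the lowest safety factor, n = 1.03.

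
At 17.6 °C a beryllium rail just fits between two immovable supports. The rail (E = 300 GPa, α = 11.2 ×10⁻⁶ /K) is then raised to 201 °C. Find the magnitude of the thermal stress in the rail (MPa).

616 MPa

ΔT = 183.4 K. Constrained thermal stress σ = E·α·ΔT = 300.0×10³ MPa × 11.2×10⁻⁶ × 183.4 = 616 MPa (compressive).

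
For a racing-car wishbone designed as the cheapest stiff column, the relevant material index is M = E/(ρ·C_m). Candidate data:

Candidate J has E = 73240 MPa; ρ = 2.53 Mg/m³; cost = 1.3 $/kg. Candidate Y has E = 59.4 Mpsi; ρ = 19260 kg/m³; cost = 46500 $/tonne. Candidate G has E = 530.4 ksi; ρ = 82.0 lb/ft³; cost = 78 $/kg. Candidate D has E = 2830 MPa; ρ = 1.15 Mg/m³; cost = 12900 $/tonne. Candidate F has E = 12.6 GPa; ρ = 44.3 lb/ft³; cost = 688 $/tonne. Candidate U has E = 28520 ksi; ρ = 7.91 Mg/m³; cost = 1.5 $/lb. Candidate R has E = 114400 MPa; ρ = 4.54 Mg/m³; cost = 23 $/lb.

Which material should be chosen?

In SI units:
  candidate J: E = 73.24 GPa, ρ = 2530 kg/m³, cost = 1.300 $/kg
  candidate Y: E = 409.5 GPa, ρ = 19260 kg/m³, cost = 46.50 $/kg
  candidate G: E = 3.657 GPa, ρ = 1314 kg/m³, cost = 78.00 $/kg
  candidate D: E = 2.830 GPa, ρ = 1150 kg/m³, cost = 12.90 $/kg
  candidate F: E = 12.60 GPa, ρ = 709.6 kg/m³, cost = 0.6880 $/kg
  candidate U: E = 196.6 GPa, ρ = 7910 kg/m³, cost = 3.307 $/kg
  candidate R: E = 114.4 GPa, ρ = 4540 kg/m³, cost = 50.71 $/kg
  candidate F: M = 25.8 MN·m per $
  candidate J: M = 22.3 MN·m per $
  candidate U: M = 7.52 MN·m per $
  candidate R: M = 0.497 MN·m per $
  candidate Y: M = 0.457 MN·m per $
  candidate D: M = 0.191 MN·m per $
  candidate G: M = 0.0357 MN·m per $
Highest index: candidate F.

candidate F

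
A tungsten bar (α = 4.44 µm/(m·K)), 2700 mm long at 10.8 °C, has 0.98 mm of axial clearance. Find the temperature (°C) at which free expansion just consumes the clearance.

α·L₀·ΔT = 0.98 mm ⇒ ΔT = 0.98 / (4.44×10⁻⁶ × 2700.0) = 81.75 K.
T = 10.8 + 81.75 = 92.55 °C.

92.5 °C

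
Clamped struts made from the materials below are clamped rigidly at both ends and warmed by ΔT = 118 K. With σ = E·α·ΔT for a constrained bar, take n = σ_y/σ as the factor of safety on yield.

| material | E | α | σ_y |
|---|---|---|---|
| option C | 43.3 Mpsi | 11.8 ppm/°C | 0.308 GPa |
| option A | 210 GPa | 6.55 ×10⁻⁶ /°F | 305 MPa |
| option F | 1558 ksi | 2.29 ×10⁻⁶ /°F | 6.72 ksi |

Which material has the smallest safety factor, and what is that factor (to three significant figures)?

Per material, after unit conversion:
  option C: E = 298.5, α = 11.8, σ_y = 308.0 → σ = 416 MPa, n = 0.741
  option A: E = 210.0, α = 11.8, σ_y = 305.0 → σ = 292 MPa, n = 1.04
  option F: E = 10.74, α = 4.12, σ_y = 46.33 → σ = 5.22 MPa, n = 8.87
The minimum is option C at n = 0.741.

option C, n = 0.741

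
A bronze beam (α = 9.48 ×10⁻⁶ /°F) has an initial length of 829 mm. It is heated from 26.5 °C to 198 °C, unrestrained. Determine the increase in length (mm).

2.43 mm

Convert α: 9.48×10⁻⁶/°F × (9/5) = 17.1×10⁻⁶/K.
ΔT = 198 − 26.5 = 171.5 K.
ΔL = α·L₀·ΔT = 17.1×10⁻⁶ × 829 mm × 171.5 K = 2.43 mm.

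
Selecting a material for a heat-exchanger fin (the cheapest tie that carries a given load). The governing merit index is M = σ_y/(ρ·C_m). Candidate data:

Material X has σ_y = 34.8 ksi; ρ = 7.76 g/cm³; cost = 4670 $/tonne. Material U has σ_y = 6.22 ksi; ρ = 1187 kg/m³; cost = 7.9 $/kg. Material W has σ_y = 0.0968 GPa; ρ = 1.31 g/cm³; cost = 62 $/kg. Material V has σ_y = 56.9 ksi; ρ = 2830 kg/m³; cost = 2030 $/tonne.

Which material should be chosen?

Putting every candidate on a common basis:
  material X: σ_y = 239.9 MPa, ρ = 7760 kg/m³, cost = 4.670 $/kg
  material U: σ_y = 42.89 MPa, ρ = 1187 kg/m³, cost = 7.900 $/kg
  material W: σ_y = 96.80 MPa, ρ = 1310 kg/m³, cost = 62.00 $/kg
  material V: σ_y = 392.3 MPa, ρ = 2830 kg/m³, cost = 2.030 $/kg
  material V: M = 68.3 kN·m per $
  material X: M = 6.62 kN·m per $
  material U: M = 4.57 kN·m per $
  material W: M = 1.19 kN·m per $
Highest index: material V.

material V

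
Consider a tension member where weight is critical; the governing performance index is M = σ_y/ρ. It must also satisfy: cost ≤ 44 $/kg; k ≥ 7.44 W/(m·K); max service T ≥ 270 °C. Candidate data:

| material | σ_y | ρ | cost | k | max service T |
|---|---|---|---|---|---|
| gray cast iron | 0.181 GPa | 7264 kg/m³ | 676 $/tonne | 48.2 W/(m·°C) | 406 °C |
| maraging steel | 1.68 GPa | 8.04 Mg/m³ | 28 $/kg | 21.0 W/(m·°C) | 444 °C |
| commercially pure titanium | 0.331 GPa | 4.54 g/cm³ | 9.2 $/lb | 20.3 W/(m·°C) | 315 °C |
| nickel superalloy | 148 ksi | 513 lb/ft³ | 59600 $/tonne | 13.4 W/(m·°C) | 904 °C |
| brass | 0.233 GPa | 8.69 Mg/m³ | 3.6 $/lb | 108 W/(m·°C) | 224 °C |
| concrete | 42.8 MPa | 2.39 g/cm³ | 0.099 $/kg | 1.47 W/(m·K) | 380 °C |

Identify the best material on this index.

Screen on constraints: cost ≤ 44 $/kg; k ≥ 7.44 W/(m·K); max service T ≥ 270 °C. Survivors: gray cast iron, maraging steel, commercially pure titanium.
Normalizing units and computing the index:
  gray cast iron: σ_y = 181.0 MPa, ρ = 7264 kg/m³
  maraging steel: σ_y = 1680 MPa, ρ = 8040 kg/m³
  commercially pure titanium: σ_y = 331.0 MPa, ρ = 4540 kg/m³
  maraging steel: M = 209 kN·m/kg
  commercially pure titanium: M = 72.9 kN·m/kg
  gray cast iron: M = 24.9 kN·m/kg
The maximum is for maraging steel.

maraging steel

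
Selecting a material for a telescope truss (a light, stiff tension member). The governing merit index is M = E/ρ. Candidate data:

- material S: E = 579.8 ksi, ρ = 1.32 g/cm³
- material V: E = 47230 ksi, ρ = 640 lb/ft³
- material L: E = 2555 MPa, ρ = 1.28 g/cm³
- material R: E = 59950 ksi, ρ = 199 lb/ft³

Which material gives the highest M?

material R

After converting to SI:
  material S: E = 3.998 GPa, ρ = 1320 kg/m³
  material V: E = 325.6 GPa, ρ = 10250 kg/m³
  material L: E = 2.555 GPa, ρ = 1280 kg/m³
  material R: E = 413.3 GPa, ρ = 3188 kg/m³
  material R: M = 130 MN·m/kg
  material V: M = 31.8 MN·m/kg
  material S: M = 3.03 MN·m/kg
  material L: M = 2.00 MN·m/kg
Material R has the largest M.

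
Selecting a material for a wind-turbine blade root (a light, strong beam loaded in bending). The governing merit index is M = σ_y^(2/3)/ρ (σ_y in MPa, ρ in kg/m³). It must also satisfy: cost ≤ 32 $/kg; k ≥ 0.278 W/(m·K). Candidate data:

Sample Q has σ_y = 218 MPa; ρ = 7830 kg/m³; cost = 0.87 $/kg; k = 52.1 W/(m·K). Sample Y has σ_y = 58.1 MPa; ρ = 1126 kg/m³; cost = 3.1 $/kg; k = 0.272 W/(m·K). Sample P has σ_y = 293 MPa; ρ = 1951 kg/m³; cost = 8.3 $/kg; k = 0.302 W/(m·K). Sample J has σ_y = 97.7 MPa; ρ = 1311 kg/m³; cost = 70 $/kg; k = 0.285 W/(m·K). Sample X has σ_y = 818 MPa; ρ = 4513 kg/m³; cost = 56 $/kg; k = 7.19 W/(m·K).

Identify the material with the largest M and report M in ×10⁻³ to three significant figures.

Screen on constraints: cost ≤ 32 $/kg; k ≥ 0.278 W/(m·K). Survivors: sample Q, sample P.
Computing M directly (units already consistent):
  sample P: M = 22.6×10⁻³
  sample Q: M = 4.63×10⁻³
Sample P ranks first.

sample P, M = 22.6×10⁻³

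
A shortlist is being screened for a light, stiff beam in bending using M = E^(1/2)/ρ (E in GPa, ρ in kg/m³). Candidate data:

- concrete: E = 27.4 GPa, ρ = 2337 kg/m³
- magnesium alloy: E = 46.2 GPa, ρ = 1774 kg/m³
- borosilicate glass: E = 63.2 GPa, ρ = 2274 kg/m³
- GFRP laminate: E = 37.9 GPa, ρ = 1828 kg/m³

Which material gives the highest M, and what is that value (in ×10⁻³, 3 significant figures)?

Computing M directly (units already consistent):
  magnesium alloy: M = 3.83×10⁻³
  borosilicate glass: M = 3.50×10⁻³
  GFRP laminate: M = 3.37×10⁻³
  concrete: M = 2.24×10⁻³
The maximum is for magnesium alloy.

magnesium alloy, M = 3.83×10⁻³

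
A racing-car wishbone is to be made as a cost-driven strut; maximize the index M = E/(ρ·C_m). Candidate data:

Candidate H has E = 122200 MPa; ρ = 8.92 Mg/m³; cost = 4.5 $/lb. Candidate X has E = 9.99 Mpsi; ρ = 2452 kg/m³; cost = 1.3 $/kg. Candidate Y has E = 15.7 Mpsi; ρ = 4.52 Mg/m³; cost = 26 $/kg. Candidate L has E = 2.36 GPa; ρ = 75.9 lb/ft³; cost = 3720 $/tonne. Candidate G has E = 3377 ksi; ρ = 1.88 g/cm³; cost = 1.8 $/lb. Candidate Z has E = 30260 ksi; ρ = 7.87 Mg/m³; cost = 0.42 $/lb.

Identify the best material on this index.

candidate Z

Putting every candidate on a common basis:
  candidate H: E = 122.2 GPa, ρ = 8920 kg/m³, cost = 9.921 $/kg
  candidate X: E = 68.88 GPa, ρ = 2452 kg/m³, cost = 1.300 $/kg
  candidate Y: E = 108.2 GPa, ρ = 4520 kg/m³, cost = 26.00 $/kg
  candidate L: E = 2.360 GPa, ρ = 1216 kg/m³, cost = 3.720 $/kg
  candidate G: E = 23.28 GPa, ρ = 1880 kg/m³, cost = 3.968 $/kg
  candidate Z: E = 208.6 GPa, ρ = 7870 kg/m³, cost = 0.9259 $/kg
  candidate Z: M = 28.6 MN·m per $
  candidate X: M = 21.6 MN·m per $
  candidate G: M = 3.12 MN·m per $
  candidate H: M = 1.38 MN·m per $
  candidate Y: M = 0.921 MN·m per $
  candidate L: M = 0.522 MN·m per $
The maximum is for candidate Z.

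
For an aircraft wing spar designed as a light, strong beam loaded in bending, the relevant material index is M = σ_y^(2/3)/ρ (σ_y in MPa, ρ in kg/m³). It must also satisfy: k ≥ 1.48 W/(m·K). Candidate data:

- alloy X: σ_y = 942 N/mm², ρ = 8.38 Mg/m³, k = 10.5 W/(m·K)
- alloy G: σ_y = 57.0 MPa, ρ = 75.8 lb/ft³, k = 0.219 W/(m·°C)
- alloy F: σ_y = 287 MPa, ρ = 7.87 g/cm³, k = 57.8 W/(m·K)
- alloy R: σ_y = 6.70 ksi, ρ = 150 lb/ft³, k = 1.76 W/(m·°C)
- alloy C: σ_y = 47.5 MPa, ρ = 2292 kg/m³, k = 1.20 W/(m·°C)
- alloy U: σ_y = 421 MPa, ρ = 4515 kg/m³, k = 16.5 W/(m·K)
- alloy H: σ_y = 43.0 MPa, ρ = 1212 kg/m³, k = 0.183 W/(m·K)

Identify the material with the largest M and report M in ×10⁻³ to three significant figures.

Screen on constraints: k ≥ 1.48 W/(m·K). Survivors: alloy X, alloy F, alloy R, alloy U.
In SI units:
  alloy X: σ_y = 942.0 MPa, ρ = 8380 kg/m³
  alloy F: σ_y = 287.0 MPa, ρ = 7870 kg/m³
  alloy R: σ_y = 46.19 MPa, ρ = 2403 kg/m³
  alloy U: σ_y = 421.0 MPa, ρ = 4515 kg/m³
  alloy U: M = 12.4×10⁻³
  alloy X: M = 11.5×10⁻³
  alloy F: M = 5.53×10⁻³
  alloy R: M = 5.36×10⁻³
Highest index: alloy U.

alloy U, M = 12.4×10⁻³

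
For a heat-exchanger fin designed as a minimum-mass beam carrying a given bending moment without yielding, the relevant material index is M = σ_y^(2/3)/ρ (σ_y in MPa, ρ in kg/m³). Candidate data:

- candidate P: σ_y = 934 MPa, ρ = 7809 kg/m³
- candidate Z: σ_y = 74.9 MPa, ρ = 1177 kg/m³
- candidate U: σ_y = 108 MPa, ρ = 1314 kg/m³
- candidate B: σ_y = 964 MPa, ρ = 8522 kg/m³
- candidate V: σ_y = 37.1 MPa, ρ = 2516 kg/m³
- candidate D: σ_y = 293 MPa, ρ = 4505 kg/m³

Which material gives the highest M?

Evaluate M for each candidate:
  candidate U: M = 17.3×10⁻³
  candidate Z: M = 15.1×10⁻³
  candidate P: M = 12.2×10⁻³
  candidate B: M = 11.5×10⁻³
  candidate D: M = 9.79×10⁻³
  candidate V: M = 4.42×10⁻³
Candidate U has the largest M.

candidate U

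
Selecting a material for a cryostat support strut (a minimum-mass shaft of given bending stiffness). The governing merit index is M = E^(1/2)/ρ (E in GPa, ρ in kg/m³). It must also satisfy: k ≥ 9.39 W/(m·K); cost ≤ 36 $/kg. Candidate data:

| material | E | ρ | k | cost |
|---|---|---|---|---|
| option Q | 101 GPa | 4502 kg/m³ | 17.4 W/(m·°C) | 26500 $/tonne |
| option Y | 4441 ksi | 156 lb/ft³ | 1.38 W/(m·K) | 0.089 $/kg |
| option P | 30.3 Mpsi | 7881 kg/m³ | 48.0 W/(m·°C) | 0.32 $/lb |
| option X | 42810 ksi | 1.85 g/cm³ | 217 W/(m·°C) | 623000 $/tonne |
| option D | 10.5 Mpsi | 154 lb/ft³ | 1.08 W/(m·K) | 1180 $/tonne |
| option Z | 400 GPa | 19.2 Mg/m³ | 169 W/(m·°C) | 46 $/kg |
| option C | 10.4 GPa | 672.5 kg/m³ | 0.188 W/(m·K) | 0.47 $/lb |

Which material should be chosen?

option Q

Screen on constraints: k ≥ 9.39 W/(m·K); cost ≤ 36 $/kg. Survivors: option Q, option P.
Normalizing units and computing the index:
  option Q: E = 101.0 GPa, ρ = 4502 kg/m³
  option P: E = 208.9 GPa, ρ = 7881 kg/m³
  option Q: M = 2.23×10⁻³
  option P: M = 1.83×10⁻³
Highest index: option Q.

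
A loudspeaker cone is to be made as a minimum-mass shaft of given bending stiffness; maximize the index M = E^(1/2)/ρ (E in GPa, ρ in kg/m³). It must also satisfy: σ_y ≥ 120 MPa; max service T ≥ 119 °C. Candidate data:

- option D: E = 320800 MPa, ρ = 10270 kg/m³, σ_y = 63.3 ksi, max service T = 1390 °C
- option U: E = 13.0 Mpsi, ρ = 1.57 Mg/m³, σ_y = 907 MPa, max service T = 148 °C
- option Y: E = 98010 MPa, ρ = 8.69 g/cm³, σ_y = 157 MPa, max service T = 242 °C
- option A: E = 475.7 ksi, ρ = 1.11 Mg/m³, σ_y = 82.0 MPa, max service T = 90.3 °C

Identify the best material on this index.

option U

Screen on constraints: σ_y ≥ 120 MPa; max service T ≥ 119 °C. Survivors: option D, option U, option Y.
Putting every candidate on a common basis:
  option D: E = 320.8 GPa, ρ = 10270 kg/m³
  option U: E = 89.63 GPa, ρ = 1570 kg/m³
  option Y: E = 98.01 GPa, ρ = 8690 kg/m³
  option U: M = 6.03×10⁻³
  option D: M = 1.74×10⁻³
  option Y: M = 1.14×10⁻³
Option U ranks first.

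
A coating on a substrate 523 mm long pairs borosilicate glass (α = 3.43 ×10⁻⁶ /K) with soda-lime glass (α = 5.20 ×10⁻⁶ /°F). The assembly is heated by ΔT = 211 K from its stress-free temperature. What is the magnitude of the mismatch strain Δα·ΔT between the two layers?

soda-lime glass: α = 5.20×10⁻⁶/°F × 9/5 = 9.36×10⁻⁶/K.
Δα = |3.43 − 9.36|×10⁻⁶/K = 5.93×10⁻⁶/K.
Mismatch strain = Δα·ΔT = 5.93×10⁻⁶ × 211.0 = 1.25×10⁻³.

1.25×10⁻³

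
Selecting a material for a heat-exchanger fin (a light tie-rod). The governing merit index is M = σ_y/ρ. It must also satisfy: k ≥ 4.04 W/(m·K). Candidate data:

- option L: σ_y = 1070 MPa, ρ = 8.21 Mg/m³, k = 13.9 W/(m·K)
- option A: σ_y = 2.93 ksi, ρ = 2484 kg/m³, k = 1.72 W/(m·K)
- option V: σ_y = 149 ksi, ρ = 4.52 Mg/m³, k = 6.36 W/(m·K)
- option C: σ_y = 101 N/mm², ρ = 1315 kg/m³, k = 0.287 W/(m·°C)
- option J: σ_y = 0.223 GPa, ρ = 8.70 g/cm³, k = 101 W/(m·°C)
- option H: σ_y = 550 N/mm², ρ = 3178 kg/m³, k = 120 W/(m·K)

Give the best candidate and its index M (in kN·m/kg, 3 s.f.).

Screen on constraints: k ≥ 4.04 W/(m·K). Survivors: option L, option V, option J, option H.
After converting to SI:
  option L: σ_y = 1070 MPa, ρ = 8210 kg/m³
  option V: σ_y = 1027 MPa, ρ = 4520 kg/m³
  option J: σ_y = 223.0 MPa, ρ = 8700 kg/m³
  option H: σ_y = 550.0 MPa, ρ = 3178 kg/m³
  option V: M = 227 kN·m/kg
  option H: M = 173 kN·m/kg
  option L: M = 130 kN·m/kg
  option J: M = 25.6 kN·m/kg
Option V has the largest M.

option V, M = 227 kN·m/kg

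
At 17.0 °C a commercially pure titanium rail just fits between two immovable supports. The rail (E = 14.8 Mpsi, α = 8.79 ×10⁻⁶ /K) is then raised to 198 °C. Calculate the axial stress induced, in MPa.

E = 14.8 Mpsi = 102.0 GPa.
ΔT = 181.0 K. Constrained thermal stress σ = E·α·ΔT = 102.0×10³ MPa × 8.79×10⁻⁶ × 181.0 = 162 MPa (compressive).

162 MPa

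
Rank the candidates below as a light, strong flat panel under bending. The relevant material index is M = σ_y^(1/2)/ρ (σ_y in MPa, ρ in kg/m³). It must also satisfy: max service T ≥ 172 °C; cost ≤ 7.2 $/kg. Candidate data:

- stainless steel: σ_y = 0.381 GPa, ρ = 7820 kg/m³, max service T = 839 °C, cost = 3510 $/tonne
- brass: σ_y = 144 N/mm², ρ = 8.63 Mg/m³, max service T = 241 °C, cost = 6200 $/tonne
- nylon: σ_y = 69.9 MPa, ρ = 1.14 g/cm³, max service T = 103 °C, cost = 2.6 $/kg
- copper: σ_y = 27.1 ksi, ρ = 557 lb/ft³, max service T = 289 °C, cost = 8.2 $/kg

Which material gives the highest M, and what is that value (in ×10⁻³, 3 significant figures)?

Screen on constraints: max service T ≥ 172 °C; cost ≤ 7.2 $/kg. Survivors: stainless steel, brass.
After converting to SI:
  stainless steel: σ_y = 381.0 MPa, ρ = 7820 kg/m³
  brass: σ_y = 144.0 MPa, ρ = 8630 kg/m³
  stainless steel: M = 2.50×10⁻³
  brass: M = 1.39×10⁻³
Stainless steel ranks first.

stainless steel, M = 2.50×10⁻³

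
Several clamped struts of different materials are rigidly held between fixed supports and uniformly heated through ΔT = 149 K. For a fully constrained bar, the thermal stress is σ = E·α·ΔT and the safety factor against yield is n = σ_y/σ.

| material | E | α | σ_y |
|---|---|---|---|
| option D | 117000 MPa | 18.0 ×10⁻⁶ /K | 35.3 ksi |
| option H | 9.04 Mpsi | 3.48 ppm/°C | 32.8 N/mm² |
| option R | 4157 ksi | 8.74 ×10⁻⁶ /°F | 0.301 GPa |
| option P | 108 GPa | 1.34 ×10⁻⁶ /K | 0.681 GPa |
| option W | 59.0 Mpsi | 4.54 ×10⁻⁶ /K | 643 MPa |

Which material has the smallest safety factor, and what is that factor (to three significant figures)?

With everything in SI (GPa, ×10⁻⁶/K, MPa):
  option D: E = 117.0, α = 18.0, σ_y = 243.4 → σ = 314 MPa, n = 0.776
  option H: E = 62.33, α = 3.48, σ_y = 32.80 → σ = 32.3 MPa, n = 1.01
  option R: E = 28.66, α = 15.7, σ_y = 301.0 → σ = 67.2 MPa, n = 4.48
  option P: E = 108.0, α = 1.34, σ_y = 681.0 → σ = 21.6 MPa, n = 31.6
  option W: E = 406.8, α = 4.54, σ_y = 643.0 → σ = 275 MPa, n = 2.34
The minimum is option D at n = 0.776.

option D, n = 0.776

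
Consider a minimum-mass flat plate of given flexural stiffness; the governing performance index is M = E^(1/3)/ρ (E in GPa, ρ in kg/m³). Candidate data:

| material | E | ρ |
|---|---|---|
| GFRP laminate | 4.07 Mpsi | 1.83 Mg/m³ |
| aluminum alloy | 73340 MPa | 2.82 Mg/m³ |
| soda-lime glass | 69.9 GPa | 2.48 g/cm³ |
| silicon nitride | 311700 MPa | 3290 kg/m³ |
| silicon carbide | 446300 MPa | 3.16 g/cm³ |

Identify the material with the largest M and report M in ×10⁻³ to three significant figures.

After converting to SI:
  GFRP laminate: E = 28.06 GPa, ρ = 1830 kg/m³
  aluminum alloy: E = 73.34 GPa, ρ = 2820 kg/m³
  soda-lime glass: E = 69.90 GPa, ρ = 2480 kg/m³
  silicon nitride: E = 311.7 GPa, ρ = 3290 kg/m³
  silicon carbide: E = 446.3 GPa, ρ = 3160 kg/m³
  silicon carbide: M = 2.42×10⁻³
  silicon nitride: M = 2.06×10⁻³
  soda-lime glass: M = 1.66×10⁻³
  GFRP laminate: M = 1.66×10⁻³
  aluminum alloy: M = 1.48×10⁻³
Highest index: silicon carbide.

silicon carbide, M = 2.42×10⁻³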